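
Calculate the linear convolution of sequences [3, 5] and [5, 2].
y[0] = 3×5 = 15; y[1] = 3×2 + 5×5 = 31; y[2] = 5×2 = 10

[15, 31, 10]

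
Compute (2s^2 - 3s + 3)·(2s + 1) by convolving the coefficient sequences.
Ascending coefficients: a = [3, -3, 2], b = [1, 2]. c[0] = 3×1 = 3; c[1] = 3×2 + -3×1 = 3; c[2] = -3×2 + 2×1 = -4; c[3] = 2×2 = 4. Result coefficients: [3, 3, -4, 4] → 4s^3 - 4s^2 + 3s + 3

4s^3 - 4s^2 + 3s + 3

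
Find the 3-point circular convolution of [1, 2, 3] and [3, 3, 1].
Use y[k] = Σ_j u[j]·v[(k-j) mod 3]. y[0] = 1×3 + 2×1 + 3×3 = 14; y[1] = 1×3 + 2×3 + 3×1 = 12; y[2] = 1×1 + 2×3 + 3×3 = 16. Result: [14, 12, 16]

[14, 12, 16]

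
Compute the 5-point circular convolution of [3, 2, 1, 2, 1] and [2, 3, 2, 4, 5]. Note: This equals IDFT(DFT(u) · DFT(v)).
Either evaluate y[k] = Σ_j u[j]·v[(k-j) mod 5] directly, or use IDFT(DFT(u) · DFT(v)). y[0] = 3×2 + 2×5 + 1×4 + 2×2 + 1×3 = 27; y[1] = 3×3 + 2×2 + 1×5 + 2×4 + 1×2 = 28; y[2] = 3×2 + 2×3 + 1×2 + 2×5 + 1×4 = 28; y[3] = 3×4 + 2×2 + 1×3 + 2×2 + 1×5 = 28; y[4] = 3×5 + 2×4 + 1×2 + 2×3 + 1×2 = 33. Result: [27, 28, 28, 28, 33]

[27, 28, 28, 28, 33]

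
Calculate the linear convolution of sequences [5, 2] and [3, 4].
y[0] = 5×3 = 15; y[1] = 5×4 + 2×3 = 26; y[2] = 2×4 = 8

[15, 26, 8]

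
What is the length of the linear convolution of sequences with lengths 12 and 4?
Linear/full convolution length: m + n - 1 = 12 + 4 - 1 = 15

15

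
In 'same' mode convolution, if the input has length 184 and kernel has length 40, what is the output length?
'Same' mode returns an output with the same length as the input: 184

184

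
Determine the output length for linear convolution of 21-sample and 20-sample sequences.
Linear/full convolution length: m + n - 1 = 21 + 20 - 1 = 40

40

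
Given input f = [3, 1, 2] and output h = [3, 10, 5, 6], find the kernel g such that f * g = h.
Output length 4 = len(f) + len(g) - 1 ⇒ len(g) = 2. Solve g forward using g[k] = (h[k] - Σ_{i≥1} f[i]·g[k-i]) / f[0]: g[0] = h[0] / f[0] = 3 / 3 = 1; g[1] = (h[1] - 1×1) / f[0] = (10 - 1×1) / 3 = 3. So g = [1, 3]. Forward-check [3, 1, 2] * [1, 3]: h[0] = 3×1 = 3; h[1] = 3×3 + 1×1 = 10; h[2] = 1×3 + 2×1 = 5; h[3] = 2×3 = 6 → [3, 10, 5, 6] ✓

[1, 3]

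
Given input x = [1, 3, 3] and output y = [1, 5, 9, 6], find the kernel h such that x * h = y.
Output length 4 = len(x) + len(h) - 1 ⇒ len(h) = 2. Solve h forward using h[k] = (y[k] - Σ_{i≥1} x[i]·h[k-i]) / x[0]: h[0] = y[0] / x[0] = 1 / 1 = 1; h[1] = (y[1] - 3×1) / x[0] = (5 - 3×1) / 1 = 2. So h = [1, 2]. Forward-check [1, 3, 3] * [1, 2]: y[0] = 1×1 = 1; y[1] = 1×2 + 3×1 = 5; y[2] = 3×2 + 3×1 = 9; y[3] = 3×2 = 6 → [1, 5, 9, 6] ✓

[1, 2]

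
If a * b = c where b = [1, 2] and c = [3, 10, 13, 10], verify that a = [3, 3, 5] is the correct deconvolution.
Forward-compute [3, 3, 5] * [1, 2]: c[0] = 3×1 = 3; c[1] = 3×2 + 3×1 = 9; c[2] = 3×2 + 5×1 = 11; c[3] = 5×2 = 10 → [3, 9, 11, 10]. Does not match given c = [3, 10, 13, 10].

Not verified. [3, 3, 5] * [1, 2] = [3, 9, 11, 10], which differs from [3, 10, 13, 10] at index 1.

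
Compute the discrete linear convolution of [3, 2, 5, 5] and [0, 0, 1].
y[0] = 3×0 = 0; y[1] = 3×0 + 2×0 = 0; y[2] = 3×1 + 2×0 + 5×0 = 3; y[3] = 2×1 + 5×0 + 5×0 = 2; y[4] = 5×1 + 5×0 = 5; y[5] = 5×1 = 5

[0, 0, 3, 2, 5, 5]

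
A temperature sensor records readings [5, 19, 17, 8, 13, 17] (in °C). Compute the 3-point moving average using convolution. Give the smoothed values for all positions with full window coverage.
3-point moving average kernel = [1, 1, 1]. Apply in 'valid' mode (full window coverage): avg[0] = (5 + 19 + 17) / 3 = 13.67; avg[1] = (19 + 17 + 8) / 3 = 14.67; avg[2] = (17 + 8 + 13) / 3 = 12.67; avg[3] = (8 + 13 + 17) / 3 = 12.67. Smoothed values: [13.67, 14.67, 12.67, 12.67]

[13.67, 14.67, 12.67, 12.67]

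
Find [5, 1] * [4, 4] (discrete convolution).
y[0] = 5×4 = 20; y[1] = 5×4 + 1×4 = 24; y[2] = 1×4 = 4

[20, 24, 4]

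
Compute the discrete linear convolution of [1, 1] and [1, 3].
y[0] = 1×1 = 1; y[1] = 1×3 + 1×1 = 4; y[2] = 1×3 = 3

[1, 4, 3]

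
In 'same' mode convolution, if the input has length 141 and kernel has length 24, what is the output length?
'Same' mode returns an output with the same length as the input: 141

141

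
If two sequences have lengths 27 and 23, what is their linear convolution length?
Linear/full convolution length: m + n - 1 = 27 + 23 - 1 = 49

49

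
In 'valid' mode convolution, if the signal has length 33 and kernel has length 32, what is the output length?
'Valid' mode counts only positions where the kernel fully overlaps the signal: m - n + 1 = 33 - 32 + 1 = 2

2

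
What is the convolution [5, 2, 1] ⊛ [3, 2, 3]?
y[0] = 5×3 = 15; y[1] = 5×2 + 2×3 = 16; y[2] = 5×3 + 2×2 + 1×3 = 22; y[3] = 2×3 + 1×2 = 8; y[4] = 1×3 = 3

[15, 16, 22, 8, 3]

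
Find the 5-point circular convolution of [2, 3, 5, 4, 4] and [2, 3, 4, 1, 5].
Use y[k] = Σ_j s[j]·t[(k-j) mod 5]. y[0] = 2×2 + 3×5 + 5×1 + 4×4 + 4×3 = 52; y[1] = 2×3 + 3×2 + 5×5 + 4×1 + 4×4 = 57; y[2] = 2×4 + 3×3 + 5×2 + 4×5 + 4×1 = 51; y[3] = 2×1 + 3×4 + 5×3 + 4×2 + 4×5 = 57; y[4] = 2×5 + 3×1 + 5×4 + 4×3 + 4×2 = 53. Result: [52, 57, 51, 57, 53]

[52, 57, 51, 57, 53]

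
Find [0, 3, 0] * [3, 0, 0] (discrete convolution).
y[0] = 0×3 = 0; y[1] = 0×0 + 3×3 = 9; y[2] = 0×0 + 3×0 + 0×3 = 0; y[3] = 3×0 + 0×0 = 0; y[4] = 0×0 = 0

[0, 9, 0, 0, 0]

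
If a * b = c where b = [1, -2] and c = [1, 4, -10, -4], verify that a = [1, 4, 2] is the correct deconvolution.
Forward-compute [1, 4, 2] * [1, -2]: c[0] = 1×1 = 1; c[1] = 1×-2 + 4×1 = 2; c[2] = 4×-2 + 2×1 = -6; c[3] = 2×-2 = -4 → [1, 2, -6, -4]. Does not match given c = [1, 4, -10, -4].

Not verified. [1, 4, 2] * [1, -2] = [1, 2, -6, -4], which differs from [1, 4, -10, -4] at index 1.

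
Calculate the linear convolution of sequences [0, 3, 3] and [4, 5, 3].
y[0] = 0×4 = 0; y[1] = 0×5 + 3×4 = 12; y[2] = 0×3 + 3×5 + 3×4 = 27; y[3] = 3×3 + 3×5 = 24; y[4] = 3×3 = 9

[0, 12, 27, 24, 9]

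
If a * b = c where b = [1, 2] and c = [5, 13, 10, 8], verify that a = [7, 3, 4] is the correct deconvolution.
Forward-compute [7, 3, 4] * [1, 2]: c[0] = 7×1 = 7; c[1] = 7×2 + 3×1 = 17; c[2] = 3×2 + 4×1 = 10; c[3] = 4×2 = 8 → [7, 17, 10, 8]. Does not match given c = [5, 13, 10, 8].

Not verified. [7, 3, 4] * [1, 2] = [7, 17, 10, 8], which differs from [5, 13, 10, 8] at index 0.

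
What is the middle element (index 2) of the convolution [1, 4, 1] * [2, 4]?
Use y[k] = Σ_i a[i]·b[k-i] at k=2. y[2] = 4×4 + 1×2 = 18

18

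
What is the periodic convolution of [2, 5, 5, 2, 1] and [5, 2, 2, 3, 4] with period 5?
Use y[k] = Σ_j u[j]·v[(k-j) mod 5]. y[0] = 2×5 + 5×4 + 5×3 + 2×2 + 1×2 = 51; y[1] = 2×2 + 5×5 + 5×4 + 2×3 + 1×2 = 57; y[2] = 2×2 + 5×2 + 5×5 + 2×4 + 1×3 = 50; y[3] = 2×3 + 5×2 + 5×2 + 2×5 + 1×4 = 40; y[4] = 2×4 + 5×3 + 5×2 + 2×2 + 1×5 = 42. Result: [51, 57, 50, 40, 42]

[51, 57, 50, 40, 42]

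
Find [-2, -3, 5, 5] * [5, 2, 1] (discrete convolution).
y[0] = -2×5 = -10; y[1] = -2×2 + -3×5 = -19; y[2] = -2×1 + -3×2 + 5×5 = 17; y[3] = -3×1 + 5×2 + 5×5 = 32; y[4] = 5×1 + 5×2 = 15; y[5] = 5×1 = 5

[-10, -19, 17, 32, 15, 5]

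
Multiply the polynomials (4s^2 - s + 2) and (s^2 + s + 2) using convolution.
Ascending coefficients: a = [2, -1, 4], b = [2, 1, 1]. c[0] = 2×2 = 4; c[1] = 2×1 + -1×2 = 0; c[2] = 2×1 + -1×1 + 4×2 = 9; c[3] = -1×1 + 4×1 = 3; c[4] = 4×1 = 4. Result coefficients: [4, 0, 9, 3, 4] → 4s^4 + 3s^3 + 9s^2 + 4

4s^4 + 3s^3 + 9s^2 + 4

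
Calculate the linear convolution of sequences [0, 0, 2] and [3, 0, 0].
y[0] = 0×3 = 0; y[1] = 0×0 + 0×3 = 0; y[2] = 0×0 + 0×0 + 2×3 = 6; y[3] = 0×0 + 2×0 = 0; y[4] = 2×0 = 0

[0, 0, 6, 0, 0]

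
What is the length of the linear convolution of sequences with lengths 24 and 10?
Linear/full convolution length: m + n - 1 = 24 + 10 - 1 = 33

33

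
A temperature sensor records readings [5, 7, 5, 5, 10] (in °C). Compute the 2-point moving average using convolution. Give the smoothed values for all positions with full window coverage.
2-point moving average kernel = [1, 1]. Apply in 'valid' mode (full window coverage): avg[0] = (5 + 7) / 2 = 6.0; avg[1] = (7 + 5) / 2 = 6.0; avg[2] = (5 + 5) / 2 = 5.0; avg[3] = (5 + 10) / 2 = 7.5. Smoothed values: [6.0, 6.0, 5.0, 7.5]

[6.0, 6.0, 5.0, 7.5]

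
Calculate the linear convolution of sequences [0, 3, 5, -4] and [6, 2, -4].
y[0] = 0×6 = 0; y[1] = 0×2 + 3×6 = 18; y[2] = 0×-4 + 3×2 + 5×6 = 36; y[3] = 3×-4 + 5×2 + -4×6 = -26; y[4] = 5×-4 + -4×2 = -28; y[5] = -4×-4 = 16

[0, 18, 36, -26, -28, 16]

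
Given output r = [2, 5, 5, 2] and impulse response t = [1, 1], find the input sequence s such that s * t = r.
Deconvolve r=[2, 5, 5, 2] by t=[1, 1]. Since t[0]=1, solve forward: s[0] = r[0] / 1 = 2; s[1] = (r[1] - 2×1) / 1 = 3; s[2] = (r[2] - 3×1) / 1 = 2. So s = [2, 3, 2]. Check by forward convolution: r[0] = 2×1 = 2; r[1] = 2×1 + 3×1 = 5; r[2] = 3×1 + 2×1 = 5; r[3] = 2×1 = 2

[2, 3, 2]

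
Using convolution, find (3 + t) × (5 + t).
Ascending coefficients: a = [3, 1], b = [5, 1]. c[0] = 3×5 = 15; c[1] = 3×1 + 1×5 = 8; c[2] = 1×1 = 1. Result coefficients: [15, 8, 1] → 15 + 8t + t^2

15 + 8t + t^2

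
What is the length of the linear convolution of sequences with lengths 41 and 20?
Linear/full convolution length: m + n - 1 = 41 + 20 - 1 = 60

60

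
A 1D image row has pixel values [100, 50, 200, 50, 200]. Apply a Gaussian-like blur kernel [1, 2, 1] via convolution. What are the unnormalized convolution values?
Convolve image row [100, 50, 200, 50, 200] with kernel [1, 2, 1]: y[0] = 100×1 = 100; y[1] = 100×2 + 50×1 = 250; y[2] = 100×1 + 50×2 + 200×1 = 400; y[3] = 50×1 + 200×2 + 50×1 = 500; y[4] = 200×1 + 50×2 + 200×1 = 500; y[5] = 50×1 + 200×2 = 450; y[6] = 200×1 = 200 → [100, 250, 400, 500, 500, 450, 200]. Normalization factor = sum(kernel) = 4.

[100, 250, 400, 500, 500, 450, 200]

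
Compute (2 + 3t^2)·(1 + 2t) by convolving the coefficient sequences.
Ascending coefficients: a = [2, 0, 3], b = [1, 2]. c[0] = 2×1 = 2; c[1] = 2×2 + 0×1 = 4; c[2] = 0×2 + 3×1 = 3; c[3] = 3×2 = 6. Result coefficients: [2, 4, 3, 6] → 2 + 4t + 3t^2 + 6t^3

2 + 4t + 3t^2 + 6t^3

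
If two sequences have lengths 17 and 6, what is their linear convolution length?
Linear/full convolution length: m + n - 1 = 17 + 6 - 1 = 22

22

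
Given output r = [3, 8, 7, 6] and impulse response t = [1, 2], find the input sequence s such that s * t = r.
Deconvolve r=[3, 8, 7, 6] by t=[1, 2]. Since t[0]=1, solve forward: s[0] = r[0] / 1 = 3; s[1] = (r[1] - 3×2) / 1 = 2; s[2] = (r[2] - 2×2) / 1 = 3. So s = [3, 2, 3]. Check by forward convolution: r[0] = 3×1 = 3; r[1] = 3×2 + 2×1 = 8; r[2] = 2×2 + 3×1 = 7; r[3] = 3×2 = 6

[3, 2, 3]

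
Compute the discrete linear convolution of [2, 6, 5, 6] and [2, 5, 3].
y[0] = 2×2 = 4; y[1] = 2×5 + 6×2 = 22; y[2] = 2×3 + 6×5 + 5×2 = 46; y[3] = 6×3 + 5×5 + 6×2 = 55; y[4] = 5×3 + 6×5 = 45; y[5] = 6×3 = 18

[4, 22, 46, 55, 45, 18]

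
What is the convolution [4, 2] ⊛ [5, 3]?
y[0] = 4×5 = 20; y[1] = 4×3 + 2×5 = 22; y[2] = 2×3 = 6

[20, 22, 6]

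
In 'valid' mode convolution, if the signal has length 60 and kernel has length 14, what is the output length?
'Valid' mode counts only positions where the kernel fully overlaps the signal: m - n + 1 = 60 - 14 + 1 = 47

47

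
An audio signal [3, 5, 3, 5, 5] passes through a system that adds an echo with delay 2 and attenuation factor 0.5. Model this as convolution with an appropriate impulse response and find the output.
Direct-path + delayed-attenuated-path model → impulse response h = [1, 0, 0.5] (1 at lag 0, 0.5 at lag 2). Output y[n] = x[n] + 0.5·x[n - 2] (with x[n] = 0 outside 0..4): y[0] = 3 + 0.5×0 = 3; y[1] = 5 + 0.5×0 = 5; y[2] = 3 + 0.5×3 = 4.5; y[3] = 5 + 0.5×5 = 7.5; y[4] = 5 + 0.5×3 = 6.5; y[5] = 0 + 0.5×5 = 2.5; y[6] = 0 + 0.5×5 = 2.5. So y = [3, 5, 4.5, 7.5, 6.5, 2.5, 2.5]

[3, 5, 4.5, 7.5, 6.5, 2.5, 2.5]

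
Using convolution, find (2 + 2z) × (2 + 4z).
Ascending coefficients: a = [2, 2], b = [2, 4]. c[0] = 2×2 = 4; c[1] = 2×4 + 2×2 = 12; c[2] = 2×4 = 8. Result coefficients: [4, 12, 8] → 4 + 12z + 8z^2

4 + 12z + 8z^2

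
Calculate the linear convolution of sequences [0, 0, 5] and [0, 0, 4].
y[0] = 0×0 = 0; y[1] = 0×0 + 0×0 = 0; y[2] = 0×4 + 0×0 + 5×0 = 0; y[3] = 0×4 + 5×0 = 0; y[4] = 5×4 = 20

[0, 0, 0, 0, 20]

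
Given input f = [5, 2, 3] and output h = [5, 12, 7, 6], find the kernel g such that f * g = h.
Output length 4 = len(f) + len(g) - 1 ⇒ len(g) = 2. Solve g forward using g[k] = (h[k] - Σ_{i≥1} f[i]·g[k-i]) / f[0]: g[0] = h[0] / f[0] = 5 / 5 = 1; g[1] = (h[1] - 2×1) / f[0] = (12 - 2×1) / 5 = 2. So g = [1, 2]. Forward-check [5, 2, 3] * [1, 2]: h[0] = 5×1 = 5; h[1] = 5×2 + 2×1 = 12; h[2] = 2×2 + 3×1 = 7; h[3] = 3×2 = 6 → [5, 12, 7, 6] ✓

[1, 2]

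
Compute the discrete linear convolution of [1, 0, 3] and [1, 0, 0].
y[0] = 1×1 = 1; y[1] = 1×0 + 0×1 = 0; y[2] = 1×0 + 0×0 + 3×1 = 3; y[3] = 0×0 + 3×0 = 0; y[4] = 3×0 = 0

[1, 0, 3, 0, 0]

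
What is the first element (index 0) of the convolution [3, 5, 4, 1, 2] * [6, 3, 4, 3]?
Use y[k] = Σ_i a[i]·b[k-i] at k=0. y[0] = 3×6 = 18

18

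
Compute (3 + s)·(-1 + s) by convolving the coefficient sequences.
Ascending coefficients: a = [3, 1], b = [-1, 1]. c[0] = 3×-1 = -3; c[1] = 3×1 + 1×-1 = 2; c[2] = 1×1 = 1. Result coefficients: [-3, 2, 1] → -3 + 2s + s^2

-3 + 2s + s^2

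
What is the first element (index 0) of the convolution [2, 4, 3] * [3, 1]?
Use y[k] = Σ_i a[i]·b[k-i] at k=0. y[0] = 2×3 = 6

6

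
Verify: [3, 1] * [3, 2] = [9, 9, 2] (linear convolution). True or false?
Recompute linear convolution of [3, 1] and [3, 2]: y[0] = 3×3 = 9; y[1] = 3×2 + 1×3 = 9; y[2] = 1×2 = 2 → [9, 9, 2]. Given [9, 9, 2] matches, so answer: Yes

Yes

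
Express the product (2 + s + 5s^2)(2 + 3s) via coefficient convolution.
Ascending coefficients: a = [2, 1, 5], b = [2, 3]. c[0] = 2×2 = 4; c[1] = 2×3 + 1×2 = 8; c[2] = 1×3 + 5×2 = 13; c[3] = 5×3 = 15. Result coefficients: [4, 8, 13, 15] → 4 + 8s + 13s^2 + 15s^3

4 + 8s + 13s^2 + 15s^3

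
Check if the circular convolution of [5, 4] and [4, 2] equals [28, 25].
Recompute circular convolution of [5, 4] and [4, 2]: y[0] = 5×4 + 4×2 = 28; y[1] = 5×2 + 4×4 = 26 → [28, 26]. Compare to given [28, 25]: they differ at index 1: given 25, correct 26, so answer: No

No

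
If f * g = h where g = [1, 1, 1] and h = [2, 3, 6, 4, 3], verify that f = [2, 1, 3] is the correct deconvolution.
Forward-compute [2, 1, 3] * [1, 1, 1]: h[0] = 2×1 = 2; h[1] = 2×1 + 1×1 = 3; h[2] = 2×1 + 1×1 + 3×1 = 6; h[3] = 1×1 + 3×1 = 4; h[4] = 3×1 = 3 → [2, 3, 6, 4, 3]. Matches given h = [2, 3, 6, 4, 3], so verified.

Verified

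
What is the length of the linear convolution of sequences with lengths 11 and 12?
Linear/full convolution length: m + n - 1 = 11 + 12 - 1 = 22

22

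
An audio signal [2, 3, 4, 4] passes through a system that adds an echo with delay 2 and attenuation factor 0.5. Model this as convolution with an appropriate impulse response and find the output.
Direct-path + delayed-attenuated-path model → impulse response h = [1, 0, 0.5] (1 at lag 0, 0.5 at lag 2). Output y[n] = x[n] + 0.5·x[n - 2] (with x[n] = 0 outside 0..3): y[0] = 2 + 0.5×0 = 2; y[1] = 3 + 0.5×0 = 3; y[2] = 4 + 0.5×2 = 5.0; y[3] = 4 + 0.5×3 = 5.5; y[4] = 0 + 0.5×4 = 2.0; y[5] = 0 + 0.5×4 = 2.0. So y = [2, 3, 5.0, 5.5, 2.0, 2.0]

[2, 3, 5.0, 5.5, 2.0, 2.0]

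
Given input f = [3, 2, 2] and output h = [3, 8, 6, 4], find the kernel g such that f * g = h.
Output length 4 = len(f) + len(g) - 1 ⇒ len(g) = 2. Solve g forward using g[k] = (h[k] - Σ_{i≥1} f[i]·g[k-i]) / f[0]: g[0] = h[0] / f[0] = 3 / 3 = 1; g[1] = (h[1] - 2×1) / f[0] = (8 - 2×1) / 3 = 2. So g = [1, 2]. Forward-check [3, 2, 2] * [1, 2]: h[0] = 3×1 = 3; h[1] = 3×2 + 2×1 = 8; h[2] = 2×2 + 2×1 = 6; h[3] = 2×2 = 4 → [3, 8, 6, 4] ✓

[1, 2]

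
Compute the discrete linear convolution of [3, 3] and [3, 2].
y[0] = 3×3 = 9; y[1] = 3×2 + 3×3 = 15; y[2] = 3×2 = 6

[9, 15, 6]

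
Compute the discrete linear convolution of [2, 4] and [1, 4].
y[0] = 2×1 = 2; y[1] = 2×4 + 4×1 = 12; y[2] = 4×4 = 16

[2, 12, 16]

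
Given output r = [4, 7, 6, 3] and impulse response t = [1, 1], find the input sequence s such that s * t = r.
Deconvolve r=[4, 7, 6, 3] by t=[1, 1]. Since t[0]=1, solve forward: s[0] = r[0] / 1 = 4; s[1] = (r[1] - 4×1) / 1 = 3; s[2] = (r[2] - 3×1) / 1 = 3. So s = [4, 3, 3]. Check by forward convolution: r[0] = 4×1 = 4; r[1] = 4×1 + 3×1 = 7; r[2] = 3×1 + 3×1 = 6; r[3] = 3×1 = 3

[4, 3, 3]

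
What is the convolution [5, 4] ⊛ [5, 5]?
y[0] = 5×5 = 25; y[1] = 5×5 + 4×5 = 45; y[2] = 4×5 = 20

[25, 45, 20]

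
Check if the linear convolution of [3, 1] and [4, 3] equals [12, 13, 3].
Recompute linear convolution of [3, 1] and [4, 3]: y[0] = 3×4 = 12; y[1] = 3×3 + 1×4 = 13; y[2] = 1×3 = 3 → [12, 13, 3]. Given [12, 13, 3] matches, so answer: Yes

Yes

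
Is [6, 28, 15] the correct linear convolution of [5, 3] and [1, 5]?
Recompute linear convolution of [5, 3] and [1, 5]: y[0] = 5×1 = 5; y[1] = 5×5 + 3×1 = 28; y[2] = 3×5 = 15 → [5, 28, 15]. Compare to given [6, 28, 15]: they differ at index 0: given 6, correct 5, so answer: No

No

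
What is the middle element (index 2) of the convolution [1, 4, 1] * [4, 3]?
Use y[k] = Σ_i a[i]·b[k-i] at k=2. y[2] = 4×3 + 1×4 = 16

16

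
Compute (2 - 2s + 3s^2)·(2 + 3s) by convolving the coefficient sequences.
Ascending coefficients: a = [2, -2, 3], b = [2, 3]. c[0] = 2×2 = 4; c[1] = 2×3 + -2×2 = 2; c[2] = -2×3 + 3×2 = 0; c[3] = 3×3 = 9. Result coefficients: [4, 2, 0, 9] → 4 + 2s + 9s^3

4 + 2s + 9s^3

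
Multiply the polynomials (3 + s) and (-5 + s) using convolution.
Ascending coefficients: a = [3, 1], b = [-5, 1]. c[0] = 3×-5 = -15; c[1] = 3×1 + 1×-5 = -2; c[2] = 1×1 = 1. Result coefficients: [-15, -2, 1] → -15 - 2s + s^2

-15 - 2s + s^2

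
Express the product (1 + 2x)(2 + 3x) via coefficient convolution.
Ascending coefficients: a = [1, 2], b = [2, 3]. c[0] = 1×2 = 2; c[1] = 1×3 + 2×2 = 7; c[2] = 2×3 = 6. Result coefficients: [2, 7, 6] → 2 + 7x + 6x^2

2 + 7x + 6x^2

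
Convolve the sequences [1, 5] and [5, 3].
y[0] = 1×5 = 5; y[1] = 1×3 + 5×5 = 28; y[2] = 5×3 = 15

[5, 28, 15]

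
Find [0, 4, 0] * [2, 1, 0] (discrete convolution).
y[0] = 0×2 = 0; y[1] = 0×1 + 4×2 = 8; y[2] = 0×0 + 4×1 + 0×2 = 4; y[3] = 4×0 + 0×1 = 0; y[4] = 0×0 = 0

[0, 8, 4, 0, 0]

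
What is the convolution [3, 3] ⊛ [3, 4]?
y[0] = 3×3 = 9; y[1] = 3×4 + 3×3 = 21; y[2] = 3×4 = 12

[9, 21, 12]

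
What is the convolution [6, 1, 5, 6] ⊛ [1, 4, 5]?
y[0] = 6×1 = 6; y[1] = 6×4 + 1×1 = 25; y[2] = 6×5 + 1×4 + 5×1 = 39; y[3] = 1×5 + 5×4 + 6×1 = 31; y[4] = 5×5 + 6×4 = 49; y[5] = 6×5 = 30

[6, 25, 39, 31, 49, 30]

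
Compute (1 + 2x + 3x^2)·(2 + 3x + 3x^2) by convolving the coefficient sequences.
Ascending coefficients: a = [1, 2, 3], b = [2, 3, 3]. c[0] = 1×2 = 2; c[1] = 1×3 + 2×2 = 7; c[2] = 1×3 + 2×3 + 3×2 = 15; c[3] = 2×3 + 3×3 = 15; c[4] = 3×3 = 9. Result coefficients: [2, 7, 15, 15, 9] → 2 + 7x + 15x^2 + 15x^3 + 9x^4

2 + 7x + 15x^2 + 15x^3 + 9x^4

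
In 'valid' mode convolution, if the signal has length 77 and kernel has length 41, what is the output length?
'Valid' mode counts only positions where the kernel fully overlaps the signal: m - n + 1 = 77 - 41 + 1 = 37

37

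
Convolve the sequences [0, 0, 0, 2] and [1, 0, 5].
y[0] = 0×1 = 0; y[1] = 0×0 + 0×1 = 0; y[2] = 0×5 + 0×0 + 0×1 = 0; y[3] = 0×5 + 0×0 + 2×1 = 2; y[4] = 0×5 + 2×0 = 0; y[5] = 2×5 = 10

[0, 0, 0, 2, 0, 10]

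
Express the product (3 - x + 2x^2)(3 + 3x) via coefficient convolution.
Ascending coefficients: a = [3, -1, 2], b = [3, 3]. c[0] = 3×3 = 9; c[1] = 3×3 + -1×3 = 6; c[2] = -1×3 + 2×3 = 3; c[3] = 2×3 = 6. Result coefficients: [9, 6, 3, 6] → 9 + 6x + 3x^2 + 6x^3

9 + 6x + 3x^2 + 6x^3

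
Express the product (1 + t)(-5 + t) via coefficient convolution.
Ascending coefficients: a = [1, 1], b = [-5, 1]. c[0] = 1×-5 = -5; c[1] = 1×1 + 1×-5 = -4; c[2] = 1×1 = 1. Result coefficients: [-5, -4, 1] → -5 - 4t + t^2

-5 - 4t + t^2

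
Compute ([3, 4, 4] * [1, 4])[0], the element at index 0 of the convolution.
Use y[k] = Σ_i a[i]·b[k-i] at k=0. y[0] = 3×1 = 3

3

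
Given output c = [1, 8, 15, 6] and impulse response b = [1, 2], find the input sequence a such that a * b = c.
Deconvolve c=[1, 8, 15, 6] by b=[1, 2]. Since b[0]=1, solve forward: a[0] = c[0] / 1 = 1; a[1] = (c[1] - 1×2) / 1 = 6; a[2] = (c[2] - 6×2) / 1 = 3. So a = [1, 6, 3]. Check by forward convolution: c[0] = 1×1 = 1; c[1] = 1×2 + 6×1 = 8; c[2] = 6×2 + 3×1 = 15; c[3] = 3×2 = 6

[1, 6, 3]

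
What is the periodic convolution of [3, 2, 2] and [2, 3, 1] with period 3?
Use y[k] = Σ_j a[j]·b[(k-j) mod 3]. y[0] = 3×2 + 2×1 + 2×3 = 14; y[1] = 3×3 + 2×2 + 2×1 = 15; y[2] = 3×1 + 2×3 + 2×2 = 13. Result: [14, 15, 13]

[14, 15, 13]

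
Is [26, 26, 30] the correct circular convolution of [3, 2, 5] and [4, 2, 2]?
Recompute circular convolution of [3, 2, 5] and [4, 2, 2]: y[0] = 3×4 + 2×2 + 5×2 = 26; y[1] = 3×2 + 2×4 + 5×2 = 24; y[2] = 3×2 + 2×2 + 5×4 = 30 → [26, 24, 30]. Compare to given [26, 26, 30]: they differ at index 1: given 26, correct 24, so answer: No

No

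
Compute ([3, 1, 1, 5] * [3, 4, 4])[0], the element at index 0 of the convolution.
Use y[k] = Σ_i a[i]·b[k-i] at k=0. y[0] = 3×3 = 9

9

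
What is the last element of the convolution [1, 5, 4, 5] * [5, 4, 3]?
Use y[k] = Σ_i a[i]·b[k-i] at k=5. y[5] = 5×3 = 15

15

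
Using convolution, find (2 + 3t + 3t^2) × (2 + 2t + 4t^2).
Ascending coefficients: a = [2, 3, 3], b = [2, 2, 4]. c[0] = 2×2 = 4; c[1] = 2×2 + 3×2 = 10; c[2] = 2×4 + 3×2 + 3×2 = 20; c[3] = 3×4 + 3×2 = 18; c[4] = 3×4 = 12. Result coefficients: [4, 10, 20, 18, 12] → 4 + 10t + 20t^2 + 18t^3 + 12t^4

4 + 10t + 20t^2 + 18t^3 + 12t^4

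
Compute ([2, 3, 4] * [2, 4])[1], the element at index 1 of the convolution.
Use y[k] = Σ_i a[i]·b[k-i] at k=1. y[1] = 2×4 + 3×2 = 14

14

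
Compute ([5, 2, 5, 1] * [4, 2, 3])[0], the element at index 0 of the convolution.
Use y[k] = Σ_i a[i]·b[k-i] at k=0. y[0] = 5×4 = 20

20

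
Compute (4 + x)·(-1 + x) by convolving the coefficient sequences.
Ascending coefficients: a = [4, 1], b = [-1, 1]. c[0] = 4×-1 = -4; c[1] = 4×1 + 1×-1 = 3; c[2] = 1×1 = 1. Result coefficients: [-4, 3, 1] → -4 + 3x + x^2

-4 + 3x + x^2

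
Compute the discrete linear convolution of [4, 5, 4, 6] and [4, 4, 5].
y[0] = 4×4 = 16; y[1] = 4×4 + 5×4 = 36; y[2] = 4×5 + 5×4 + 4×4 = 56; y[3] = 5×5 + 4×4 + 6×4 = 65; y[4] = 4×5 + 6×4 = 44; y[5] = 6×5 = 30

[16, 36, 56, 65, 44, 30]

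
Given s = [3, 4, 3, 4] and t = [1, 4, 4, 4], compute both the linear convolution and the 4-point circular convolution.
Linear: y_lin[0] = 3×1 = 3; y_lin[1] = 3×4 + 4×1 = 16; y_lin[2] = 3×4 + 4×4 + 3×1 = 31; y_lin[3] = 3×4 + 4×4 + 3×4 + 4×1 = 44; y_lin[4] = 4×4 + 3×4 + 4×4 = 44; y_lin[5] = 3×4 + 4×4 = 28; y_lin[6] = 4×4 = 16 → [3, 16, 31, 44, 44, 28, 16]. Circular (length 4): y[0] = 3×1 + 4×4 + 3×4 + 4×4 = 47; y[1] = 3×4 + 4×1 + 3×4 + 4×4 = 44; y[2] = 3×4 + 4×4 + 3×1 + 4×4 = 47; y[3] = 3×4 + 4×4 + 3×4 + 4×1 = 44 → [47, 44, 47, 44]

Linear: [3, 16, 31, 44, 44, 28, 16], Circular: [47, 44, 47, 44]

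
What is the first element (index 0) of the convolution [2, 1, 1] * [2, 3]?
Use y[k] = Σ_i a[i]·b[k-i] at k=0. y[0] = 2×2 = 4

4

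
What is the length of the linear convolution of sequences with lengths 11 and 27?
Linear/full convolution length: m + n - 1 = 11 + 27 - 1 = 37

37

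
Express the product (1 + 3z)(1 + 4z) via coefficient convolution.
Ascending coefficients: a = [1, 3], b = [1, 4]. c[0] = 1×1 = 1; c[1] = 1×4 + 3×1 = 7; c[2] = 3×4 = 12. Result coefficients: [1, 7, 12] → 1 + 7z + 12z^2

1 + 7z + 12z^2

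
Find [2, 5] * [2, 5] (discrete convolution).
y[0] = 2×2 = 4; y[1] = 2×5 + 5×2 = 20; y[2] = 5×5 = 25

[4, 20, 25]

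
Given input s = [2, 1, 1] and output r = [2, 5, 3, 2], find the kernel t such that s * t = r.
Output length 4 = len(s) + len(t) - 1 ⇒ len(t) = 2. Solve t forward using t[k] = (r[k] - Σ_{i≥1} s[i]·t[k-i]) / s[0]: t[0] = r[0] / s[0] = 2 / 2 = 1; t[1] = (r[1] - 1×1) / s[0] = (5 - 1×1) / 2 = 2. So t = [1, 2]. Forward-check [2, 1, 1] * [1, 2]: r[0] = 2×1 = 2; r[1] = 2×2 + 1×1 = 5; r[2] = 1×2 + 1×1 = 3; r[3] = 1×2 = 2 → [2, 5, 3, 2] ✓

[1, 2]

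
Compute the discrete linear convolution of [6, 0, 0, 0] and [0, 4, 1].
y[0] = 6×0 = 0; y[1] = 6×4 + 0×0 = 24; y[2] = 6×1 + 0×4 + 0×0 = 6; y[3] = 0×1 + 0×4 + 0×0 = 0; y[4] = 0×1 + 0×4 = 0; y[5] = 0×1 = 0

[0, 24, 6, 0, 0, 0]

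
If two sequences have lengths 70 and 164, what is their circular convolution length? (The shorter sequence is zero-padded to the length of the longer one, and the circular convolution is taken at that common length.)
Circular convolution (zero-padding the shorter input) has length max(m, n) = max(70, 164) = 164

164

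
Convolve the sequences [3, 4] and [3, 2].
y[0] = 3×3 = 9; y[1] = 3×2 + 4×3 = 18; y[2] = 4×2 = 8

[9, 18, 8]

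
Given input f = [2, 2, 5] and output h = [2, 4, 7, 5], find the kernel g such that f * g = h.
Output length 4 = len(f) + len(g) - 1 ⇒ len(g) = 2. Solve g forward using g[k] = (h[k] - Σ_{i≥1} f[i]·g[k-i]) / f[0]: g[0] = h[0] / f[0] = 2 / 2 = 1; g[1] = (h[1] - 2×1) / f[0] = (4 - 2×1) / 2 = 1. So g = [1, 1]. Forward-check [2, 2, 5] * [1, 1]: h[0] = 2×1 = 2; h[1] = 2×1 + 2×1 = 4; h[2] = 2×1 + 5×1 = 7; h[3] = 5×1 = 5 → [2, 4, 7, 5] ✓

[1, 1]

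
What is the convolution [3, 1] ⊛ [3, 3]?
y[0] = 3×3 = 9; y[1] = 3×3 + 1×3 = 12; y[2] = 1×3 = 3

[9, 12, 3]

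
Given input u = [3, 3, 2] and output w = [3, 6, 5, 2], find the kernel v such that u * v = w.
Output length 4 = len(u) + len(v) - 1 ⇒ len(v) = 2. Solve v forward using v[k] = (w[k] - Σ_{i≥1} u[i]·v[k-i]) / u[0]: v[0] = w[0] / u[0] = 3 / 3 = 1; v[1] = (w[1] - 3×1) / u[0] = (6 - 3×1) / 3 = 1. So v = [1, 1]. Forward-check [3, 3, 2] * [1, 1]: w[0] = 3×1 = 3; w[1] = 3×1 + 3×1 = 6; w[2] = 3×1 + 2×1 = 5; w[3] = 2×1 = 2 → [3, 6, 5, 2] ✓

[1, 1]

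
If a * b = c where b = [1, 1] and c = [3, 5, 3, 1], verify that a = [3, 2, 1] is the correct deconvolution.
Forward-compute [3, 2, 1] * [1, 1]: c[0] = 3×1 = 3; c[1] = 3×1 + 2×1 = 5; c[2] = 2×1 + 1×1 = 3; c[3] = 1×1 = 1 → [3, 5, 3, 1]. Matches given c = [3, 5, 3, 1], so verified.

Verified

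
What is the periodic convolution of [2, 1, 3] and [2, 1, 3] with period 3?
Use y[k] = Σ_j x[j]·h[(k-j) mod 3]. y[0] = 2×2 + 1×3 + 3×1 = 10; y[1] = 2×1 + 1×2 + 3×3 = 13; y[2] = 2×3 + 1×1 + 3×2 = 13. Result: [10, 13, 13]

[10, 13, 13]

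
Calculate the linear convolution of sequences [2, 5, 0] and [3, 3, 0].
y[0] = 2×3 = 6; y[1] = 2×3 + 5×3 = 21; y[2] = 2×0 + 5×3 + 0×3 = 15; y[3] = 5×0 + 0×3 = 0; y[4] = 0×0 = 0

[6, 21, 15, 0, 0]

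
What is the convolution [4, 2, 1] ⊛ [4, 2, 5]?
y[0] = 4×4 = 16; y[1] = 4×2 + 2×4 = 16; y[2] = 4×5 + 2×2 + 1×4 = 28; y[3] = 2×5 + 1×2 = 12; y[4] = 1×5 = 5

[16, 16, 28, 12, 5]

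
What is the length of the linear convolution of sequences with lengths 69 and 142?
Linear/full convolution length: m + n - 1 = 69 + 142 - 1 = 210

210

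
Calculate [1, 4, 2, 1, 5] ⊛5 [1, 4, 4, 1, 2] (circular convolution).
Use y[k] = Σ_j f[j]·g[(k-j) mod 5]. y[0] = 1×1 + 4×2 + 2×1 + 1×4 + 5×4 = 35; y[1] = 1×4 + 4×1 + 2×2 + 1×1 + 5×4 = 33; y[2] = 1×4 + 4×4 + 2×1 + 1×2 + 5×1 = 29; y[3] = 1×1 + 4×4 + 2×4 + 1×1 + 5×2 = 36; y[4] = 1×2 + 4×1 + 2×4 + 1×4 + 5×1 = 23. Result: [35, 33, 29, 36, 23]

[35, 33, 29, 36, 23]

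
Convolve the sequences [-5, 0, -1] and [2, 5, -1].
y[0] = -5×2 = -10; y[1] = -5×5 + 0×2 = -25; y[2] = -5×-1 + 0×5 + -1×2 = 3; y[3] = 0×-1 + -1×5 = -5; y[4] = -1×-1 = 1

[-10, -25, 3, -5, 1]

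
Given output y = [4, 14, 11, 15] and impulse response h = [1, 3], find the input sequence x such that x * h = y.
Deconvolve y=[4, 14, 11, 15] by h=[1, 3]. Since h[0]=1, solve forward: x[0] = y[0] / 1 = 4; x[1] = (y[1] - 4×3) / 1 = 2; x[2] = (y[2] - 2×3) / 1 = 5. So x = [4, 2, 5]. Check by forward convolution: y[0] = 4×1 = 4; y[1] = 4×3 + 2×1 = 14; y[2] = 2×3 + 5×1 = 11; y[3] = 5×3 = 15

[4, 2, 5]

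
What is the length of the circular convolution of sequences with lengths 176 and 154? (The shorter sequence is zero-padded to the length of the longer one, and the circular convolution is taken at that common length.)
Circular convolution (zero-padding the shorter input) has length max(m, n) = max(176, 154) = 176

176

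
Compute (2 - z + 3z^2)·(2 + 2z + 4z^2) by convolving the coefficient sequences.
Ascending coefficients: a = [2, -1, 3], b = [2, 2, 4]. c[0] = 2×2 = 4; c[1] = 2×2 + -1×2 = 2; c[2] = 2×4 + -1×2 + 3×2 = 12; c[3] = -1×4 + 3×2 = 2; c[4] = 3×4 = 12. Result coefficients: [4, 2, 12, 2, 12] → 4 + 2z + 12z^2 + 2z^3 + 12z^4

4 + 2z + 12z^2 + 2z^3 + 12z^4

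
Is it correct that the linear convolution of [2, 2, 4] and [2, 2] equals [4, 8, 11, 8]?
Recompute linear convolution of [2, 2, 4] and [2, 2]: y[0] = 2×2 = 4; y[1] = 2×2 + 2×2 = 8; y[2] = 2×2 + 4×2 = 12; y[3] = 4×2 = 8 → [4, 8, 12, 8]. Compare to given [4, 8, 11, 8]: they differ at index 2: given 11, correct 12, so answer: No

No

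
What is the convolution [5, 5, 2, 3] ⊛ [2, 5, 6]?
y[0] = 5×2 = 10; y[1] = 5×5 + 5×2 = 35; y[2] = 5×6 + 5×5 + 2×2 = 59; y[3] = 5×6 + 2×5 + 3×2 = 46; y[4] = 2×6 + 3×5 = 27; y[5] = 3×6 = 18

[10, 35, 59, 46, 27, 18]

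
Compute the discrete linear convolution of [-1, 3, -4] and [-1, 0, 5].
y[0] = -1×-1 = 1; y[1] = -1×0 + 3×-1 = -3; y[2] = -1×5 + 3×0 + -4×-1 = -1; y[3] = 3×5 + -4×0 = 15; y[4] = -4×5 = -20

[1, -3, -1, 15, -20]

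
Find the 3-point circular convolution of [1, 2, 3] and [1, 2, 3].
Use y[k] = Σ_j a[j]·b[(k-j) mod 3]. y[0] = 1×1 + 2×3 + 3×2 = 13; y[1] = 1×2 + 2×1 + 3×3 = 13; y[2] = 1×3 + 2×2 + 3×1 = 10. Result: [13, 13, 10]

[13, 13, 10]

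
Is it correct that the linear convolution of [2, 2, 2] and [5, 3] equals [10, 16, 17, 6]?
Recompute linear convolution of [2, 2, 2] and [5, 3]: y[0] = 2×5 = 10; y[1] = 2×3 + 2×5 = 16; y[2] = 2×3 + 2×5 = 16; y[3] = 2×3 = 6 → [10, 16, 16, 6]. Compare to given [10, 16, 17, 6]: they differ at index 2: given 17, correct 16, so answer: No

No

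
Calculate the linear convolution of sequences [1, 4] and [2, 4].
y[0] = 1×2 = 2; y[1] = 1×4 + 4×2 = 12; y[2] = 4×4 = 16

[2, 12, 16]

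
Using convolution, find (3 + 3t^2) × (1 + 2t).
Ascending coefficients: a = [3, 0, 3], b = [1, 2]. c[0] = 3×1 = 3; c[1] = 3×2 + 0×1 = 6; c[2] = 0×2 + 3×1 = 3; c[3] = 3×2 = 6. Result coefficients: [3, 6, 3, 6] → 3 + 6t + 3t^2 + 6t^3

3 + 6t + 3t^2 + 6t^3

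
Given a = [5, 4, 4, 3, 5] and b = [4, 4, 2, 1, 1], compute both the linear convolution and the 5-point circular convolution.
Linear: y_lin[0] = 5×4 = 20; y_lin[1] = 5×4 + 4×4 = 36; y_lin[2] = 5×2 + 4×4 + 4×4 = 42; y_lin[3] = 5×1 + 4×2 + 4×4 + 3×4 = 41; y_lin[4] = 5×1 + 4×1 + 4×2 + 3×4 + 5×4 = 49; y_lin[5] = 4×1 + 4×1 + 3×2 + 5×4 = 34; y_lin[6] = 4×1 + 3×1 + 5×2 = 17; y_lin[7] = 3×1 + 5×1 = 8; y_lin[8] = 5×1 = 5 → [20, 36, 42, 41, 49, 34, 17, 8, 5]. Circular (length 5): y[0] = 5×4 + 4×1 + 4×1 + 3×2 + 5×4 = 54; y[1] = 5×4 + 4×4 + 4×1 + 3×1 + 5×2 = 53; y[2] = 5×2 + 4×4 + 4×4 + 3×1 + 5×1 = 50; y[3] = 5×1 + 4×2 + 4×4 + 3×4 + 5×1 = 46; y[4] = 5×1 + 4×1 + 4×2 + 3×4 + 5×4 = 49 → [54, 53, 50, 46, 49]

Linear: [20, 36, 42, 41, 49, 34, 17, 8, 5], Circular: [54, 53, 50, 46, 49]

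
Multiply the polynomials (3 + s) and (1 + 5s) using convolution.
Ascending coefficients: a = [3, 1], b = [1, 5]. c[0] = 3×1 = 3; c[1] = 3×5 + 1×1 = 16; c[2] = 1×5 = 5. Result coefficients: [3, 16, 5] → 3 + 16s + 5s^2

3 + 16s + 5s^2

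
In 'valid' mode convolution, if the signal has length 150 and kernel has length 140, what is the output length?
'Valid' mode counts only positions where the kernel fully overlaps the signal: m - n + 1 = 150 - 140 + 1 = 11

11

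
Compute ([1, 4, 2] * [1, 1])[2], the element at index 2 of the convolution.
Use y[k] = Σ_i a[i]·b[k-i] at k=2. y[2] = 4×1 + 2×1 = 6

6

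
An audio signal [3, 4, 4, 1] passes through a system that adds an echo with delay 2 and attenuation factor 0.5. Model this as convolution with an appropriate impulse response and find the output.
Direct-path + delayed-attenuated-path model → impulse response h = [1, 0, 0.5] (1 at lag 0, 0.5 at lag 2). Output y[n] = x[n] + 0.5·x[n - 2] (with x[n] = 0 outside 0..3): y[0] = 3 + 0.5×0 = 3; y[1] = 4 + 0.5×0 = 4; y[2] = 4 + 0.5×3 = 5.5; y[3] = 1 + 0.5×4 = 3.0; y[4] = 0 + 0.5×4 = 2.0; y[5] = 0 + 0.5×1 = 0.5. So y = [3, 4, 5.5, 3.0, 2.0, 0.5]

[3, 4, 5.5, 3.0, 2.0, 0.5]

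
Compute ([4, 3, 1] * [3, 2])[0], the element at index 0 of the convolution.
Use y[k] = Σ_i a[i]·b[k-i] at k=0. y[0] = 4×3 = 12

12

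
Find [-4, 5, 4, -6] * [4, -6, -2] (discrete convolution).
y[0] = -4×4 = -16; y[1] = -4×-6 + 5×4 = 44; y[2] = -4×-2 + 5×-6 + 4×4 = -6; y[3] = 5×-2 + 4×-6 + -6×4 = -58; y[4] = 4×-2 + -6×-6 = 28; y[5] = -6×-2 = 12

[-16, 44, -6, -58, 28, 12]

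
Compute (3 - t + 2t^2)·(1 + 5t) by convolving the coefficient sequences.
Ascending coefficients: a = [3, -1, 2], b = [1, 5]. c[0] = 3×1 = 3; c[1] = 3×5 + -1×1 = 14; c[2] = -1×5 + 2×1 = -3; c[3] = 2×5 = 10. Result coefficients: [3, 14, -3, 10] → 3 + 14t - 3t^2 + 10t^3

3 + 14t - 3t^2 + 10t^3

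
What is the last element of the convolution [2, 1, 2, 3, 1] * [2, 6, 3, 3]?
Use y[k] = Σ_i a[i]·b[k-i] at k=7. y[7] = 1×3 = 3

3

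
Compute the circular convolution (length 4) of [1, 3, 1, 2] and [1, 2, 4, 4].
Use y[k] = Σ_j s[j]·t[(k-j) mod 4]. y[0] = 1×1 + 3×4 + 1×4 + 2×2 = 21; y[1] = 1×2 + 3×1 + 1×4 + 2×4 = 17; y[2] = 1×4 + 3×2 + 1×1 + 2×4 = 19; y[3] = 1×4 + 3×4 + 1×2 + 2×1 = 20. Result: [21, 17, 19, 20]

[21, 17, 19, 20]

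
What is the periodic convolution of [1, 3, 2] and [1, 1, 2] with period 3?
Use y[k] = Σ_j f[j]·g[(k-j) mod 3]. y[0] = 1×1 + 3×2 + 2×1 = 9; y[1] = 1×1 + 3×1 + 2×2 = 8; y[2] = 1×2 + 3×1 + 2×1 = 7. Result: [9, 8, 7]

[9, 8, 7]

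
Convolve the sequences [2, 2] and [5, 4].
y[0] = 2×5 = 10; y[1] = 2×4 + 2×5 = 18; y[2] = 2×4 = 8

[10, 18, 8]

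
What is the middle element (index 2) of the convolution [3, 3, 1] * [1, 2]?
Use y[k] = Σ_i a[i]·b[k-i] at k=2. y[2] = 3×2 + 1×1 = 7

7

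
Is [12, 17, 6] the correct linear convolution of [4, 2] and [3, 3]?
Recompute linear convolution of [4, 2] and [3, 3]: y[0] = 4×3 = 12; y[1] = 4×3 + 2×3 = 18; y[2] = 2×3 = 6 → [12, 18, 6]. Compare to given [12, 17, 6]: they differ at index 1: given 17, correct 18, so answer: No

No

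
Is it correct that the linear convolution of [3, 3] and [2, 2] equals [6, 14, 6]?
Recompute linear convolution of [3, 3] and [2, 2]: y[0] = 3×2 = 6; y[1] = 3×2 + 3×2 = 12; y[2] = 3×2 = 6 → [6, 12, 6]. Compare to given [6, 14, 6]: they differ at index 1: given 14, correct 12, so answer: No

No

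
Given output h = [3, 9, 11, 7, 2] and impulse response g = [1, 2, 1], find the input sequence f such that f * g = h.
Deconvolve h=[3, 9, 11, 7, 2] by g=[1, 2, 1]. Since g[0]=1, solve forward: f[0] = h[0] / 1 = 3; f[1] = (h[1] - 3×2) / 1 = 3; f[2] = (h[2] - 3×2 - 3×1) / 1 = 2. So f = [3, 3, 2]. Check by forward convolution: h[0] = 3×1 = 3; h[1] = 3×2 + 3×1 = 9; h[2] = 3×1 + 3×2 + 2×1 = 11; h[3] = 3×1 + 2×2 = 7; h[4] = 2×1 = 2

[3, 3, 2]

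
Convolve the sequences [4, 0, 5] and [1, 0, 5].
y[0] = 4×1 = 4; y[1] = 4×0 + 0×1 = 0; y[2] = 4×5 + 0×0 + 5×1 = 25; y[3] = 0×5 + 5×0 = 0; y[4] = 5×5 = 25

[4, 0, 25, 0, 25]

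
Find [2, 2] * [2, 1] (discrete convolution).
y[0] = 2×2 = 4; y[1] = 2×1 + 2×2 = 6; y[2] = 2×1 = 2

[4, 6, 2]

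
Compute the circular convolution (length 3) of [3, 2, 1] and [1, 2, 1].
Use y[k] = Σ_j f[j]·g[(k-j) mod 3]. y[0] = 3×1 + 2×1 + 1×2 = 7; y[1] = 3×2 + 2×1 + 1×1 = 9; y[2] = 3×1 + 2×2 + 1×1 = 8. Result: [7, 9, 8]

[7, 9, 8]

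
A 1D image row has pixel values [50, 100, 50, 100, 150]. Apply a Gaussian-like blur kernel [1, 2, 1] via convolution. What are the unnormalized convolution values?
Convolve image row [50, 100, 50, 100, 150] with kernel [1, 2, 1]: y[0] = 50×1 = 50; y[1] = 50×2 + 100×1 = 200; y[2] = 50×1 + 100×2 + 50×1 = 300; y[3] = 100×1 + 50×2 + 100×1 = 300; y[4] = 50×1 + 100×2 + 150×1 = 400; y[5] = 100×1 + 150×2 = 400; y[6] = 150×1 = 150 → [50, 200, 300, 300, 400, 400, 150]. Normalization factor = sum(kernel) = 4.

[50, 200, 300, 300, 400, 400, 150]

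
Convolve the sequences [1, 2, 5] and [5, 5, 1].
y[0] = 1×5 = 5; y[1] = 1×5 + 2×5 = 15; y[2] = 1×1 + 2×5 + 5×5 = 36; y[3] = 2×1 + 5×5 = 27; y[4] = 5×1 = 5

[5, 15, 36, 27, 5]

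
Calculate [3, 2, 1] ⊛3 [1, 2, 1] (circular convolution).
Use y[k] = Σ_j x[j]·h[(k-j) mod 3]. y[0] = 3×1 + 2×1 + 1×2 = 7; y[1] = 3×2 + 2×1 + 1×1 = 9; y[2] = 3×1 + 2×2 + 1×1 = 8. Result: [7, 9, 8]

[7, 9, 8]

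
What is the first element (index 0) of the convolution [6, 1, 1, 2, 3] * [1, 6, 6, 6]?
Use y[k] = Σ_i a[i]·b[k-i] at k=0. y[0] = 6×1 = 6

6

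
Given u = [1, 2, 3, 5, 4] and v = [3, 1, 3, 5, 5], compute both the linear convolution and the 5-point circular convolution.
Linear: y_lin[0] = 1×3 = 3; y_lin[1] = 1×1 + 2×3 = 7; y_lin[2] = 1×3 + 2×1 + 3×3 = 14; y_lin[3] = 1×5 + 2×3 + 3×1 + 5×3 = 29; y_lin[4] = 1×5 + 2×5 + 3×3 + 5×1 + 4×3 = 41; y_lin[5] = 2×5 + 3×5 + 5×3 + 4×1 = 44; y_lin[6] = 3×5 + 5×5 + 4×3 = 52; y_lin[7] = 5×5 + 4×5 = 45; y_lin[8] = 4×5 = 20 → [3, 7, 14, 29, 41, 44, 52, 45, 20]. Circular (length 5): y[0] = 1×3 + 2×5 + 3×5 + 5×3 + 4×1 = 47; y[1] = 1×1 + 2×3 + 3×5 + 5×5 + 4×3 = 59; y[2] = 1×3 + 2×1 + 3×3 + 5×5 + 4×5 = 59; y[3] = 1×5 + 2×3 + 3×1 + 5×3 + 4×5 = 49; y[4] = 1×5 + 2×5 + 3×3 + 5×1 + 4×3 = 41 → [47, 59, 59, 49, 41]

Linear: [3, 7, 14, 29, 41, 44, 52, 45, 20], Circular: [47, 59, 59, 49, 41]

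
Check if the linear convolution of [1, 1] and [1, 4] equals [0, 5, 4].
Recompute linear convolution of [1, 1] and [1, 4]: y[0] = 1×1 = 1; y[1] = 1×4 + 1×1 = 5; y[2] = 1×4 = 4 → [1, 5, 4]. Compare to given [0, 5, 4]: they differ at index 0: given 0, correct 1, so answer: No

No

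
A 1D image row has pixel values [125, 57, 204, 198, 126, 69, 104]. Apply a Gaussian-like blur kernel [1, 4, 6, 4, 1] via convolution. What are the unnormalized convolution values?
Convolve image row [125, 57, 204, 198, 126, 69, 104] with kernel [1, 4, 6, 4, 1]: y[0] = 125×1 = 125; y[1] = 125×4 + 57×1 = 557; y[2] = 125×6 + 57×4 + 204×1 = 1182; y[3] = 125×4 + 57×6 + 204×4 + 198×1 = 1856; y[4] = 125×1 + 57×4 + 204×6 + 198×4 + 126×1 = 2495; y[5] = 57×1 + 204×4 + 198×6 + 126×4 + 69×1 = 2634; y[6] = 204×1 + 198×4 + 126×6 + 69×4 + 104×1 = 2132; y[7] = 198×1 + 126×4 + 69×6 + 104×4 = 1532; y[8] = 126×1 + 69×4 + 104×6 = 1026; y[9] = 69×1 + 104×4 = 485; y[10] = 104×1 = 104 → [125, 557, 1182, 1856, 2495, 2634, 2132, 1532, 1026, 485, 104]. Normalization factor = sum(kernel) = 16.

[125, 557, 1182, 1856, 2495, 2634, 2132, 1532, 1026, 485, 104]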